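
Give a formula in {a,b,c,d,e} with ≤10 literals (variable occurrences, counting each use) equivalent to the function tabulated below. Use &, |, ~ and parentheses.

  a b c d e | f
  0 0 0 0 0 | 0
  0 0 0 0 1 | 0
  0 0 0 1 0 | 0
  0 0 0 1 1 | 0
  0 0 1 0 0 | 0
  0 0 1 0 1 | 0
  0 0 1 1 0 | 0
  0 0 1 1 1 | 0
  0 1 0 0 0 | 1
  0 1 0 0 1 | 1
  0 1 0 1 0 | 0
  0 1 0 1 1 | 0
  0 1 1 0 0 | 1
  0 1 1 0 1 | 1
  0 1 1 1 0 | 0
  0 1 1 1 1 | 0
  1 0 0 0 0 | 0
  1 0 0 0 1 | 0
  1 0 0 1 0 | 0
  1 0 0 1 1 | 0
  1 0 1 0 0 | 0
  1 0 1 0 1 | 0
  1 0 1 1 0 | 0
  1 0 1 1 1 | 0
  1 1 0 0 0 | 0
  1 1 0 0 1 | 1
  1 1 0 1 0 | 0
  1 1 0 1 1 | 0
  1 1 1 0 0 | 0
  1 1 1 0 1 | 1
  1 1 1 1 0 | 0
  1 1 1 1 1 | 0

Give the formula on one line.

(((e & b) & ~d) | (((a | ~d) & ~a) & (b | (~b & a))))

  (e & b) = 00000000010101010000000001010101
  ~d = 11001100110011001100110011001100
  ((e & b) & ~d) = 00000000010001000000000001000100
  (a | ~d) = 11001100110011001111111111111111
  ~a = 11111111111111110000000000000000
  ((a | ~d) & ~a) = 11001100110011000000000000000000
  ~b = 11111111000000001111111100000000
  (~b & a) = 00000000000000001111111100000000
  (b | (~b & a)) = 00000000111111111111111111111111
  (((a | ~d) & ~a) & (b | (~b & a))) = 00000000110011000000000000000000
  (((e & b) & ~d) | (((a | ~d) & ~a) & (b | (~b & a)))) = 00000000110011000000000001000100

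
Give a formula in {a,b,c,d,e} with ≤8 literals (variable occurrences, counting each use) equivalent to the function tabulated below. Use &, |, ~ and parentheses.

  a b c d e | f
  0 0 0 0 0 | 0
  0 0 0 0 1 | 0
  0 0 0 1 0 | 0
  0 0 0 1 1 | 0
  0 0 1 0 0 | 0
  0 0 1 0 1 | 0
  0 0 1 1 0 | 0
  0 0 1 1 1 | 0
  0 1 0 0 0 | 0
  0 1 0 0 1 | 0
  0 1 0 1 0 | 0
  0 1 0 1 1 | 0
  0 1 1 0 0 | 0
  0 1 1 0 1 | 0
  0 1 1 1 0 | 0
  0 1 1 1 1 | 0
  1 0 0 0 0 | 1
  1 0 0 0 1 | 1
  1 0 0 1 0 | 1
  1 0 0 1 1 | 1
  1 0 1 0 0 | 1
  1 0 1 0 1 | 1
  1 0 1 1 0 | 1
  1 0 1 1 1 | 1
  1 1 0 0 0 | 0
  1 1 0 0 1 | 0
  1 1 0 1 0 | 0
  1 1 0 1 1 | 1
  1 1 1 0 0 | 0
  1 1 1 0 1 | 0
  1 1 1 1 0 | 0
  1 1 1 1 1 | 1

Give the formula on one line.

((((e & d) | ~b) & (b | (a | c))) & a)

  (e & d) = 00010001000100010001000100010001
  ~b = 11111111000000001111111100000000
  ((e & d) | ~b) = 11111111000100011111111100010001
  (a | c) = 00001111000011111111111111111111
  (b | (a | c)) = 00001111111111111111111111111111
  (((e & d) | ~b) & (b | (a | c))) = 00001111000100011111111100010001
  ((((e & d) | ~b) & (b | (a | c))) & a) = 00000000000000001111111100010001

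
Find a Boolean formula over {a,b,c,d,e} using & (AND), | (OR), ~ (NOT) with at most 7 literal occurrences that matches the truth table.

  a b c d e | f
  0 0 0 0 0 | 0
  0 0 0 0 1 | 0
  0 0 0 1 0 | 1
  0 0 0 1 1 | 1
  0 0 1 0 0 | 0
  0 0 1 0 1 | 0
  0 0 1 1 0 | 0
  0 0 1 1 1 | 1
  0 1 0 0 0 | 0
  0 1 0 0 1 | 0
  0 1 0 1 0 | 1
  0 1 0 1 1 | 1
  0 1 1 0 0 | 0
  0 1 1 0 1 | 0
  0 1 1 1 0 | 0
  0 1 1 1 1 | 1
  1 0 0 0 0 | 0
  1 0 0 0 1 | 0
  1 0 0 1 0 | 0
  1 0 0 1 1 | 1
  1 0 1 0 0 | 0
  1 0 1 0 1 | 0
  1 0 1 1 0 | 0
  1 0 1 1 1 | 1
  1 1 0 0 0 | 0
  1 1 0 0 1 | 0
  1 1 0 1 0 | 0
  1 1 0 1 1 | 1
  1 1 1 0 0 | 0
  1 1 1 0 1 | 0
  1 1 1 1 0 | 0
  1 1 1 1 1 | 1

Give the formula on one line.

  (d | e) = 01110111011101110111011101110111
  ~c = 11110000111100001111000011110000
  ~a = 11111111111111110000000000000000
  ~e = 10101010101010101010101010101010
  (~a & ~e) = 10101010101010100000000000000000
  (~c & (~a & ~e)) = 10100000101000000000000000000000
  ((d | e) & (~c & (~a & ~e))) = 00100000001000000000000000000000
  (e | ((d | e) & (~c & (~a & ~e)))) = 01110101011101010101010101010101
  (d & (e | ((d | e) & (~c & (~a & ~e))))) = 00110001001100010001000100010001

(d & (e | ((d | e) & (~c & (~a & ~e)))))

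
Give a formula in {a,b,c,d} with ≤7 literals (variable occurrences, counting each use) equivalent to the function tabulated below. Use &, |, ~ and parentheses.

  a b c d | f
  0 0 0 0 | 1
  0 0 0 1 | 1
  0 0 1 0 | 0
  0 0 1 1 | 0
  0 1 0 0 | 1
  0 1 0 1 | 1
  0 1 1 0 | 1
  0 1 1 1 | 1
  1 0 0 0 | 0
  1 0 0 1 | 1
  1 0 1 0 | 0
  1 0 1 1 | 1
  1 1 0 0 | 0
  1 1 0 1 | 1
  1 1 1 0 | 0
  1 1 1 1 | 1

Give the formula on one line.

  ~c = 1100110011001100
  (b | a) = 0000111111111111
  (~c | (b | a)) = 1100111111111111
  ~a = 1111111100000000
  (d | ~a) = 1111111101010101
  ((~c | (b | a)) & (d | ~a)) = 1100111101010101

((~c | (b | a)) & (d | ~a))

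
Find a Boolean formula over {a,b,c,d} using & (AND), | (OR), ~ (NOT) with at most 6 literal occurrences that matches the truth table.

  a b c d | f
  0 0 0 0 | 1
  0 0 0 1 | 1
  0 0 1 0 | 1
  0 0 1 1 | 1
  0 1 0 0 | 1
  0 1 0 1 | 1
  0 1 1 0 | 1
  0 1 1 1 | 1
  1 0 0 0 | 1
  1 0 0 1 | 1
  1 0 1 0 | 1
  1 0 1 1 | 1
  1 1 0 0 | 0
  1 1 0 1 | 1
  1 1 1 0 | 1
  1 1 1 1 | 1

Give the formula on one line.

(((a | c) & ~b) | ((~a | c) | d))

  (a | c) = 0011001111111111
  ~b = 1111000011110000
  ((a | c) & ~b) = 0011000011110000
  ~a = 1111111100000000
  (~a | c) = 1111111100110011
  ((~a | c) | d) = 1111111101110111
  (((a | c) & ~b) | ((~a | c) | d)) = 1111111111110111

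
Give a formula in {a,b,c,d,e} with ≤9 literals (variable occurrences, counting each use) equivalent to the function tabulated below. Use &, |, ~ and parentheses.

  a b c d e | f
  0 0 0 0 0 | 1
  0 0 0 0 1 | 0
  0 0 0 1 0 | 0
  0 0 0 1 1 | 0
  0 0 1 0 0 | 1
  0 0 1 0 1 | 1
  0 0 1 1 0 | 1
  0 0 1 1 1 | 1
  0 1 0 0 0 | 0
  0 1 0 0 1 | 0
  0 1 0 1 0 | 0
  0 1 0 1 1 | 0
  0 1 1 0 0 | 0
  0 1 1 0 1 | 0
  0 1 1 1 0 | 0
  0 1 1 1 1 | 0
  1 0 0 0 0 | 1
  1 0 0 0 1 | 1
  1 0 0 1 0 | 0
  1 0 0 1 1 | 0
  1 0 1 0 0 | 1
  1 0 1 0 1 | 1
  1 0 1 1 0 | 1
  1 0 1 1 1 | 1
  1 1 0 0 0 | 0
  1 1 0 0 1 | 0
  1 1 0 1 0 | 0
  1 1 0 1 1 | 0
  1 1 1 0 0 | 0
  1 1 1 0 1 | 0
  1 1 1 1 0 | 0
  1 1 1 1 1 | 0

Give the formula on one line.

  (a & e) = 00000000000000000101010101010101
  ~e = 10101010101010101010101010101010
  ((a & e) | ~e) = 10101010101010101111111111111111
  (b | c) = 00001111111111110000111111111111
  (((a & e) | ~e) | (b | c)) = 10101111111111111111111111111111
  ~d = 11001100110011001100110011001100
  (~d | c) = 11001111110011111100111111001111
  ~b = 11111111000000001111111100000000
  ((~d | c) & ~b) = 11001111000000001100111100000000
  ((((a & e) | ~e) | (b | c)) & ((~d | c) & ~b)) = 10001111000000001100111100000000

((((a & e) | ~e) | (b | c)) & ((~d | c) & ~b))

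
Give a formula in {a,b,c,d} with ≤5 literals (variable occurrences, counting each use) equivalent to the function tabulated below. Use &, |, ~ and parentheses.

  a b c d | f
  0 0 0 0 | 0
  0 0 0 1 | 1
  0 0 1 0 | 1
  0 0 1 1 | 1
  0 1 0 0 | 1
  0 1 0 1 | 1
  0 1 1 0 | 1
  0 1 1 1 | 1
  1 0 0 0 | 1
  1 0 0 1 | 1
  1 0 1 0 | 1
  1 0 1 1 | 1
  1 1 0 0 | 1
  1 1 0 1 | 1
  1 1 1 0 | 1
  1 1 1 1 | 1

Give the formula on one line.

(((~d & b) | a) | (d | c))

  ~d = 1010101010101010
  (~d & b) = 0000101000001010
  ((~d & b) | a) = 0000101011111111
  (d | c) = 0111011101110111
  (((~d & b) | a) | (d | c)) = 0111111111111111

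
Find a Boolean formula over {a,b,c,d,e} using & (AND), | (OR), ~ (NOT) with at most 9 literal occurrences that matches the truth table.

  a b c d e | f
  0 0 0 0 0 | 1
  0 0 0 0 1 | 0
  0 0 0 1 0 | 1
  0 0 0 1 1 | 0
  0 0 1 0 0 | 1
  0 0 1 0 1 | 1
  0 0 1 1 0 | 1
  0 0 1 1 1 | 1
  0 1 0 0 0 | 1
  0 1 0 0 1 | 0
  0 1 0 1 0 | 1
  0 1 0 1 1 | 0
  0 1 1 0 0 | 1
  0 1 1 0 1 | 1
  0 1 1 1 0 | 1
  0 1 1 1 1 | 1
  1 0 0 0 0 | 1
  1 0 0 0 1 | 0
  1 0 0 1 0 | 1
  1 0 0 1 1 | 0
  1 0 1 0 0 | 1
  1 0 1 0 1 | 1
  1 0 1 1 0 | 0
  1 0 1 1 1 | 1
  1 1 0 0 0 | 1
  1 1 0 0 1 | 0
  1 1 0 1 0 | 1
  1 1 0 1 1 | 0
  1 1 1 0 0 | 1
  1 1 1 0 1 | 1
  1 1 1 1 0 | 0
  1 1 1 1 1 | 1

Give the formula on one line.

(((~a | ~d) | (~c | e)) & (~e | c))

  ~a = 11111111111111110000000000000000
  ~d = 11001100110011001100110011001100
  (~a | ~d) = 11111111111111111100110011001100
  ~c = 11110000111100001111000011110000
  (~c | e) = 11110101111101011111010111110101
  ((~a | ~d) | (~c | e)) = 11111111111111111111110111111101
  ~e = 10101010101010101010101010101010
  (~e | c) = 10101111101011111010111110101111
  (((~a | ~d) | (~c | e)) & (~e | c)) = 10101111101011111010110110101101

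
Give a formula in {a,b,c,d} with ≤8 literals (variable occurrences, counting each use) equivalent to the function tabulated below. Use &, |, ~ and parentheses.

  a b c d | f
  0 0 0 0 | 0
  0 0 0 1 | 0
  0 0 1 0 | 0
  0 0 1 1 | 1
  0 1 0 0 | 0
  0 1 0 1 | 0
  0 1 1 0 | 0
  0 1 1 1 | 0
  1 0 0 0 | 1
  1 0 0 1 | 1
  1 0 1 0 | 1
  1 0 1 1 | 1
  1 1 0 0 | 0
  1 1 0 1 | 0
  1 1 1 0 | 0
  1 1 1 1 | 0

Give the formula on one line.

(~b & ((d | a) & (c | ((c & b) | a))))

  ~b = 1111000011110000
  (d | a) = 0101010111111111
  (c & b) = 0000001100000011
  ((c & b) | a) = 0000001111111111
  (c | ((c & b) | a)) = 0011001111111111
  ((d | a) & (c | ((c & b) | a))) = 0001000111111111
  (~b & ((d | a) & (c | ((c & b) | a)))) = 0001000011110000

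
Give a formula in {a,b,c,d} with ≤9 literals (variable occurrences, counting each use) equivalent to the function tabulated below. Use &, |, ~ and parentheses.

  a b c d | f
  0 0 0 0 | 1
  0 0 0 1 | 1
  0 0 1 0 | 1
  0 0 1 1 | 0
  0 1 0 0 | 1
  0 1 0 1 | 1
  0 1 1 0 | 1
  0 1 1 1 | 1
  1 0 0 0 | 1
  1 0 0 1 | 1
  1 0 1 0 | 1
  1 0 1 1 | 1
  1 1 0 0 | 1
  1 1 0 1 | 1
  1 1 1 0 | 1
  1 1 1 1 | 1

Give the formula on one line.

(~c | (((d & b) | ~d) | (a & d)))

  ~c = 1100110011001100
  (d & b) = 0000010100000101
  ~d = 1010101010101010
  ((d & b) | ~d) = 1010111110101111
  (a & d) = 0000000001010101
  (((d & b) | ~d) | (a & d)) = 1010111111111111
  (~c | (((d & b) | ~d) | (a & d))) = 1110111111111111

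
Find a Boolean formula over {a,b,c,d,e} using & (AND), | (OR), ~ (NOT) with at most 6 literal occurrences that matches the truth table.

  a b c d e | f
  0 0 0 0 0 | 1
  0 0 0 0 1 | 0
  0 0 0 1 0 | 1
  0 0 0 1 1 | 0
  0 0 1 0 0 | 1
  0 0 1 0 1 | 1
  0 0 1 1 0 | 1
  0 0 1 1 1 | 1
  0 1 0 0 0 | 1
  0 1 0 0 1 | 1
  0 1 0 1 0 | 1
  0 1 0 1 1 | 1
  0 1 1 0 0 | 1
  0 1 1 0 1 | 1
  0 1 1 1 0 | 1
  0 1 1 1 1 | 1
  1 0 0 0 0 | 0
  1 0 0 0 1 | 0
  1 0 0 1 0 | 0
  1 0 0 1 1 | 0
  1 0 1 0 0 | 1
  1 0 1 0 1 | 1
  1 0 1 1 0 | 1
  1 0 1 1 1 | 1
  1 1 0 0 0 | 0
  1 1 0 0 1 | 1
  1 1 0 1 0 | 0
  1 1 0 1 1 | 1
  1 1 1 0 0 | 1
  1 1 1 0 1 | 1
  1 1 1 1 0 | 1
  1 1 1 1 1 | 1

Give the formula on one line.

  ~e = 10101010101010101010101010101010
  (~e | b) = 10101010111111111010101011111111
  (e & a) = 00000000000000000101010101010101
  ~a = 11111111111111110000000000000000
  ((e & a) | ~a) = 11111111111111110101010101010101
  ((~e | b) & ((e & a) | ~a)) = 10101010111111110000000001010101
  (((~e | b) & ((e & a) | ~a)) | c) = 10101111111111110000111101011111

(((~e | b) & ((e & a) | ~a)) | c)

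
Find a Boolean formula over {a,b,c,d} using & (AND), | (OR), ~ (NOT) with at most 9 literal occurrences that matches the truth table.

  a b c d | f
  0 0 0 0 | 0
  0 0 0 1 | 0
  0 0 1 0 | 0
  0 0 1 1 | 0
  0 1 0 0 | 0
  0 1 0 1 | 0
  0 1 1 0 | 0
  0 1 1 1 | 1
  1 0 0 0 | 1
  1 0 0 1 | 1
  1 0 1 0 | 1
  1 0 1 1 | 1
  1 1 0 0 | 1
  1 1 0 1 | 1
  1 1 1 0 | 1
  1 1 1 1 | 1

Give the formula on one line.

  (b & c) = 0000001100000011
  ~d = 1010101010101010
  (~d & a) = 0000000010101010
  (a & c) = 0000000000110011
  ((~d & a) & (a & c)) = 0000000000100010
  (d | ((~d & a) & (a & c))) = 0101010101110111
  ((b & c) & (d | ((~d & a) & (a & c)))) = 0000000100000011
  (a | ((b & c) & (d | ((~d & a) & (a & c))))) = 0000000111111111

(a | ((b & c) & (d | ((~d & a) & (a & c)))))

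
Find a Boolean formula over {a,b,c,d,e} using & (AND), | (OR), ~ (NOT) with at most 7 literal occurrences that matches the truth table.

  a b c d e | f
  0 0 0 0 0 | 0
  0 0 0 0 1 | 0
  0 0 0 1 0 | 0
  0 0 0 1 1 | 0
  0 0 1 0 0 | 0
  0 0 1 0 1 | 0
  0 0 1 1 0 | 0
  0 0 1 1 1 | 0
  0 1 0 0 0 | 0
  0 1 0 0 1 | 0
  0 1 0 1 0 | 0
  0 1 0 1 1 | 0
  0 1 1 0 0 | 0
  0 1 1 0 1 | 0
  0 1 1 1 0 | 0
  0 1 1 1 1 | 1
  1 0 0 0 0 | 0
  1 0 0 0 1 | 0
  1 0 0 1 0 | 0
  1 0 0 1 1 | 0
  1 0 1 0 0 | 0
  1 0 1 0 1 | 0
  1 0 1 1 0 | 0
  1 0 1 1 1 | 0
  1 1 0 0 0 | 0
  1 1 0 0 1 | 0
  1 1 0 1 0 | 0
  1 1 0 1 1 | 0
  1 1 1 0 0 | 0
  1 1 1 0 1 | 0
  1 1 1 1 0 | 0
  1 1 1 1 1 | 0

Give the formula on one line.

(~a & ((b & ((d & e) | ~b)) & (b & c)))

  ~a = 11111111111111110000000000000000
  (d & e) = 00010001000100010001000100010001
  ~b = 11111111000000001111111100000000
  ((d & e) | ~b) = 11111111000100011111111100010001
  (b & ((d & e) | ~b)) = 00000000000100010000000000010001
  (b & c) = 00000000000011110000000000001111
  ((b & ((d & e) | ~b)) & (b & c)) = 00000000000000010000000000000001
  (~a & ((b & ((d & e) | ~b)) & (b & c))) = 00000000000000010000000000000000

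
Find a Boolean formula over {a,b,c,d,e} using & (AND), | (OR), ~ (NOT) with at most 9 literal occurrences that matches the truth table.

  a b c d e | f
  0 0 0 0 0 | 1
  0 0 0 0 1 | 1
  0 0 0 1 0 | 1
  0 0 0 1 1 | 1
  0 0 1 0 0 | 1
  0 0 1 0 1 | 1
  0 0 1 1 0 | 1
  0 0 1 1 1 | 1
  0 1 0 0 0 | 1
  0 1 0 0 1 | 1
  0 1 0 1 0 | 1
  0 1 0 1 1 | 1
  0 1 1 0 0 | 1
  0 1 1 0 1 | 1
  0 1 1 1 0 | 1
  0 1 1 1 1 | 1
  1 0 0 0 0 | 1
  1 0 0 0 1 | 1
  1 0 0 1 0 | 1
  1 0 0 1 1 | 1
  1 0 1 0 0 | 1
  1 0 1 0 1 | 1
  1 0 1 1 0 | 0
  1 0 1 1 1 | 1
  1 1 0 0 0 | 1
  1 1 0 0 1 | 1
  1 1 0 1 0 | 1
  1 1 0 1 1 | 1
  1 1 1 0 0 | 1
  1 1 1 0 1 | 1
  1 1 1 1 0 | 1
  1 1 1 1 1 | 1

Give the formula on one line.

  ~d = 11001100110011001100110011001100
  (b | e) = 01010101111111110101010111111111
  (~d | (b | e)) = 11011101111111111101110111111111
  ~c = 11110000111100001111000011110000
  ~a = 11111111111111110000000000000000
  (~a | ~d) = 11111111111111111100110011001100
  (~c | (~a | ~d)) = 11111111111111111111110011111100
  ~e = 10101010101010101010101010101010
  ~b = 11111111000000001111111100000000
  (~e & ~b) = 10101010000000001010101000000000
  ((~c | (~a | ~d)) & (~e & ~b)) = 10101010000000001010100000000000
  (((~c | (~a | ~d)) & (~e & ~b)) | b) = 10101010111111111010100011111111
  ((~d | (b | e)) | (((~c | (~a | ~d)) & (~e & ~b)) | b)) = 11111111111111111111110111111111

((~d | (b | e)) | (((~c | (~a | ~d)) & (~e & ~b)) | b))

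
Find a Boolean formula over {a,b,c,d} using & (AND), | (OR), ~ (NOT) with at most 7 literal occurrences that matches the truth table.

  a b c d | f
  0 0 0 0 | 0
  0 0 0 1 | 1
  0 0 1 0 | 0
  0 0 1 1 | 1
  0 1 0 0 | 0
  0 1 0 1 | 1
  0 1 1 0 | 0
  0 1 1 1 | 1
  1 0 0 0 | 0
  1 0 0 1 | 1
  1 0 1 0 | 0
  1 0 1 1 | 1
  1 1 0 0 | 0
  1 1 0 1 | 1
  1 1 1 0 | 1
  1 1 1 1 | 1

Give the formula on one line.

(((d | a) & (d | (c | ~a))) & (b | d))

  (d | a) = 0101010111111111
  ~a = 1111111100000000
  (c | ~a) = 1111111100110011
  (d | (c | ~a)) = 1111111101110111
  ((d | a) & (d | (c | ~a))) = 0101010101110111
  (b | d) = 0101111101011111
  (((d | a) & (d | (c | ~a))) & (b | d)) = 0101010101010111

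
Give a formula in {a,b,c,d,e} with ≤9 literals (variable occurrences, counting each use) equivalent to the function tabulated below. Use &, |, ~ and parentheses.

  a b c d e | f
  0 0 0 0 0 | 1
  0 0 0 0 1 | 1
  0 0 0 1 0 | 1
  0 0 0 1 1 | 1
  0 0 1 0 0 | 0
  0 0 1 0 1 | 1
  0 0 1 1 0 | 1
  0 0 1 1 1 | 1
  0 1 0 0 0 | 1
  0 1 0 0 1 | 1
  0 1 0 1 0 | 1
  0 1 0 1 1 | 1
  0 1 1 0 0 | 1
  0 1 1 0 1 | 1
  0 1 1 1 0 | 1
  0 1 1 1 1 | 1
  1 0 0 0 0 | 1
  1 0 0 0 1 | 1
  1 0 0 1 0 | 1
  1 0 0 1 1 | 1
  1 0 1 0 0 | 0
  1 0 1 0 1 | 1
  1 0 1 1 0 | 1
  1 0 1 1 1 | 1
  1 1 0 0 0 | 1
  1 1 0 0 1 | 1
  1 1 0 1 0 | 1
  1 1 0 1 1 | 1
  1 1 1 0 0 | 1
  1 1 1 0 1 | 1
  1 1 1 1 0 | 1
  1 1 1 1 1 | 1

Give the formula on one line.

((~c | (e | b)) | ((c | (d & (e | b))) & d))

  ~c = 11110000111100001111000011110000
  (e | b) = 01010101111111110101010111111111
  (~c | (e | b)) = 11110101111111111111010111111111
  (d & (e | b)) = 00010001001100110001000100110011
  (c | (d & (e | b))) = 00011111001111110001111100111111
  ((c | (d & (e | b))) & d) = 00010011001100110001001100110011
  ((~c | (e | b)) | ((c | (d & (e | b))) & d)) = 11110111111111111111011111111111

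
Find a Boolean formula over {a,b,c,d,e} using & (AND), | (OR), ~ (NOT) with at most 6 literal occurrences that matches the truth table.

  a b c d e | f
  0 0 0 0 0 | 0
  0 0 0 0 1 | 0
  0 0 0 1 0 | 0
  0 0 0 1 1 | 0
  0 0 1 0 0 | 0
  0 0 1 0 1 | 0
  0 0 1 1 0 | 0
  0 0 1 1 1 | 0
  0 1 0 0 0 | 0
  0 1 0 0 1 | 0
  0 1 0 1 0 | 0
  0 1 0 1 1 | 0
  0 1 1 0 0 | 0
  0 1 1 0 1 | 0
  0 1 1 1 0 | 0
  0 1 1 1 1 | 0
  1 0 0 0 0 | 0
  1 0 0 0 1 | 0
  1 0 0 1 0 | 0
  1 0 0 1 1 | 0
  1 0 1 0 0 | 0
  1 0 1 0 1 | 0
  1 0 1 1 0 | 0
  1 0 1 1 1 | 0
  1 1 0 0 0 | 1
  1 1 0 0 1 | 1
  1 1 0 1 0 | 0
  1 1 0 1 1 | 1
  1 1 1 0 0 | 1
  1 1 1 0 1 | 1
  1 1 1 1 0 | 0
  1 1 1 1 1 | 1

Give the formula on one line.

((e | ~d) & (a & b))

  ~d = 11001100110011001100110011001100
  (e | ~d) = 11011101110111011101110111011101
  (a & b) = 00000000000000000000000011111111
  ((e | ~d) & (a & b)) = 00000000000000000000000011011101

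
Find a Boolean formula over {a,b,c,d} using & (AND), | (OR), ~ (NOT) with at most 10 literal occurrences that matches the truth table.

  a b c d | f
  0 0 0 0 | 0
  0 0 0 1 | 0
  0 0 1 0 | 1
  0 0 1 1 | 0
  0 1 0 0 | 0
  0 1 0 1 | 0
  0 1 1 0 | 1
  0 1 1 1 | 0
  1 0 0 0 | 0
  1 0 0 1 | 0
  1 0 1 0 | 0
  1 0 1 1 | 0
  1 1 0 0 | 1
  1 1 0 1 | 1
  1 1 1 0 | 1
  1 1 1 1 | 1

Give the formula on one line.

  ~a = 1111111100000000
  (~a & c) = 0011001100000000
  ~d = 1010101010101010
  ~c = 1100110011001100
  (~c | a) = 1100110011111111
  (~d | (~c | a)) = 1110111011111111
  ((~a & c) & (~d | (~c | a))) = 0010001000000000
  (a & b) = 0000000000001111
  (((~a & c) & (~d | (~c | a))) | (a & b)) = 0010001000001111

(((~a & c) & (~d | (~c | a))) | (a & b))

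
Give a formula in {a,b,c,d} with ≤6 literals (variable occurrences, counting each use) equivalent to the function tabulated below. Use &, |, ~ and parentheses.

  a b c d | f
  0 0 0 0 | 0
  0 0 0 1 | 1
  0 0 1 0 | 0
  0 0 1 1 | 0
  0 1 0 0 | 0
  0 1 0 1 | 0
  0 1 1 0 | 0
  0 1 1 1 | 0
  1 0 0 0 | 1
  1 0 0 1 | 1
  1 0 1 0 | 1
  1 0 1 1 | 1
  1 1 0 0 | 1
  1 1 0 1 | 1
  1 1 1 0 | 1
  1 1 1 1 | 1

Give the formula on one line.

  (d | a) = 0101010111111111
  ~b = 1111000011110000
  ~c = 1100110011001100
  (~b & ~c) = 1100000011000000
  (a | (~b & ~c)) = 1100000011111111
  ((d | a) & (a | (~b & ~c))) = 0100000011111111

((d | a) & (a | (~b & ~c)))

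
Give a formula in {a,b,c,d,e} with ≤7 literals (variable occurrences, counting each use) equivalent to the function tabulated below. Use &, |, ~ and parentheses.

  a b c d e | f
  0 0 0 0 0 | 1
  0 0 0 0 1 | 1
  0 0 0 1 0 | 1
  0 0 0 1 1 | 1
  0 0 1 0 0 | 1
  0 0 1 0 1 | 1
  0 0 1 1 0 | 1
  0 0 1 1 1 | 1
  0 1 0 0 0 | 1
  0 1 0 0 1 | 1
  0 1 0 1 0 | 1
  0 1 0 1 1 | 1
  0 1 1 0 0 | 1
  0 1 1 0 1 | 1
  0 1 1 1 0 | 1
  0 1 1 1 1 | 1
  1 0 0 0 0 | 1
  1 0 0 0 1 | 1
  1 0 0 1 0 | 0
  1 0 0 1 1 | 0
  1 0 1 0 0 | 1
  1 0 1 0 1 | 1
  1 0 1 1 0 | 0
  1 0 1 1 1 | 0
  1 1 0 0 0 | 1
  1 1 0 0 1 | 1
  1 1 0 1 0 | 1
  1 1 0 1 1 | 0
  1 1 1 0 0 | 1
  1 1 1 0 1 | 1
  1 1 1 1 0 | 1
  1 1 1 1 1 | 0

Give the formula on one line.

  ~e = 10101010101010101010101010101010
  (~e & b) = 00000000101010100000000010101010
  ~d = 11001100110011001100110011001100
  ((~e & b) | ~d) = 11001100111011101100110011101110
  ~a = 11111111111111110000000000000000
  (((~e & b) | ~d) | ~a) = 11111111111111111100110011101110

(((~e & b) | ~d) | ~a)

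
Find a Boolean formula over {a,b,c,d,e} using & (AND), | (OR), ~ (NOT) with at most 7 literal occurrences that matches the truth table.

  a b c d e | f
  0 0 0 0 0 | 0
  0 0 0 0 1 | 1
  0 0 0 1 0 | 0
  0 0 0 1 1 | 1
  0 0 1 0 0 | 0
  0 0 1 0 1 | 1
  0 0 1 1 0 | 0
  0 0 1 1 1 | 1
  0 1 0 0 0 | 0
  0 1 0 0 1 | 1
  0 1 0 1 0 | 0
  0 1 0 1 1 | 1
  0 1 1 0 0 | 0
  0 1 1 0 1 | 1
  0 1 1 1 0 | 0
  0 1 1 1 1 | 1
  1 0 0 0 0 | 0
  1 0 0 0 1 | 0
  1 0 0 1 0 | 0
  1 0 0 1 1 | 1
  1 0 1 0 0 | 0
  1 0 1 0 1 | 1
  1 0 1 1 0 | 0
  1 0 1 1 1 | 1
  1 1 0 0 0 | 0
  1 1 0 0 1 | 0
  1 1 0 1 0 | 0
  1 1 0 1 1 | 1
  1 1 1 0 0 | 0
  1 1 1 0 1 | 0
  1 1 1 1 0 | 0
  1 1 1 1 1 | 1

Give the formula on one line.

  ~a = 11111111111111110000000000000000
  ~e = 10101010101010101010101010101010
  (d | ~e) = 10111011101110111011101110111011
  ~d = 11001100110011001100110011001100
  (~d & c) = 00001100000011000000110000001100
  ~b = 11111111000000001111111100000000
  ((~d & c) & ~b) = 00001100000000000000110000000000
  ((d | ~e) | ((~d & c) & ~b)) = 10111111101110111011111110111011
  (~a | ((d | ~e) | ((~d & c) & ~b))) = 11111111111111111011111110111011
  (e & (~a | ((d | ~e) | ((~d & c) & ~b)))) = 01010101010101010001010100010001

(e & (~a | ((d | ~e) | ((~d & c) & ~b))))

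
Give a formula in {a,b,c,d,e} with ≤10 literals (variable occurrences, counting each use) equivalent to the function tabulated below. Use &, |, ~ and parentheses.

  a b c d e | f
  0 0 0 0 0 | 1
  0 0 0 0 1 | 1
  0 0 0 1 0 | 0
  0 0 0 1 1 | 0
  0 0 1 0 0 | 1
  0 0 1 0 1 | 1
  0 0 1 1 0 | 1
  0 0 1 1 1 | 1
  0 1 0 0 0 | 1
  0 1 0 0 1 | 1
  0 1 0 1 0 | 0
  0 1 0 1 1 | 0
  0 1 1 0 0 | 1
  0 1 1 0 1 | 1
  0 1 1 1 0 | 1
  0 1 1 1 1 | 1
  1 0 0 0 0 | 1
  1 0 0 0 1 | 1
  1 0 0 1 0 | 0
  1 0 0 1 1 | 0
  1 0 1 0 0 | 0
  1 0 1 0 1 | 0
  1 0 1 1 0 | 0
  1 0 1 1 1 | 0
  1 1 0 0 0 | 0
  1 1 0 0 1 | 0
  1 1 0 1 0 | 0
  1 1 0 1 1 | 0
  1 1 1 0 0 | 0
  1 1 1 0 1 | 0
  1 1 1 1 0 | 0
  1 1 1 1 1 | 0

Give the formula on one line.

  ~d = 11001100110011001100110011001100
  (d & c) = 00000011000000110000001100000011
  (~d | (d & c)) = 11001111110011111100111111001111
  ~a = 11111111111111110000000000000000
  ~b = 11111111000000001111111100000000
  (d | ~b) = 11111111001100111111111100110011
  (c | (d | ~b)) = 11111111001111111111111100111111
  (~a | (c | (d | ~b))) = 11111111111111111111111100111111
  ((~d | (d & c)) & (~a | (c | (d | ~b)))) = 11001111110011111100111100001111
  ~c = 11110000111100001111000011110000
  (~a | ~c) = 11111111111111111111000011110000
  (((~d | (d & c)) & (~a | (c | (d | ~b)))) & (~a | ~c)) = 11001111110011111100000000000000

(((~d | (d & c)) & (~a | (c | (d | ~b)))) & (~a | ~c))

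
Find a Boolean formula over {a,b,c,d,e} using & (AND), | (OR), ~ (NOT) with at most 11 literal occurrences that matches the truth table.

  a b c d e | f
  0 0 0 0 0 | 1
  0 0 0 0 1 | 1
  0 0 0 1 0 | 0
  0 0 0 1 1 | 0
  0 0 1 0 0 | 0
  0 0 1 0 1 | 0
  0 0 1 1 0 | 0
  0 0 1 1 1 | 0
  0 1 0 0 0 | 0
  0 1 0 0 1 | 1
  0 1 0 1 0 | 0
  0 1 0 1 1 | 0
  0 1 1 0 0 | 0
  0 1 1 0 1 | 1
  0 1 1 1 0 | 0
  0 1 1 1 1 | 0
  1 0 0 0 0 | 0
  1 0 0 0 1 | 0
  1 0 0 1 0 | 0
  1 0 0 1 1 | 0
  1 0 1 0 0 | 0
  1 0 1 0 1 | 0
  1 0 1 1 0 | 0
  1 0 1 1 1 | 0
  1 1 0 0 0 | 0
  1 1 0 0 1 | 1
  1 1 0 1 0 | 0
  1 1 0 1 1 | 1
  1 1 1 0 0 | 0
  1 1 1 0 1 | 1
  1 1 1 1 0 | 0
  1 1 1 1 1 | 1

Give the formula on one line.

((b & (e & ((a & b) | ~d))) | (~b & (~d & (~a & ~c))))

  (a & b) = 00000000000000000000000011111111
  ~d = 11001100110011001100110011001100
  ((a & b) | ~d) = 11001100110011001100110011111111
  (e & ((a & b) | ~d)) = 01000100010001000100010001010101
  (b & (e & ((a & b) | ~d))) = 00000000010001000000000001010101
  ~b = 11111111000000001111111100000000
  ~a = 11111111111111110000000000000000
  ~c = 11110000111100001111000011110000
  (~a & ~c) = 11110000111100000000000000000000
  (~d & (~a & ~c)) = 11000000110000000000000000000000
  (~b & (~d & (~a & ~c))) = 11000000000000000000000000000000
  ((b & (e & ((a & b) | ~d))) | (~b & (~d & (~a & ~c)))) = 11000000010001000000000001010101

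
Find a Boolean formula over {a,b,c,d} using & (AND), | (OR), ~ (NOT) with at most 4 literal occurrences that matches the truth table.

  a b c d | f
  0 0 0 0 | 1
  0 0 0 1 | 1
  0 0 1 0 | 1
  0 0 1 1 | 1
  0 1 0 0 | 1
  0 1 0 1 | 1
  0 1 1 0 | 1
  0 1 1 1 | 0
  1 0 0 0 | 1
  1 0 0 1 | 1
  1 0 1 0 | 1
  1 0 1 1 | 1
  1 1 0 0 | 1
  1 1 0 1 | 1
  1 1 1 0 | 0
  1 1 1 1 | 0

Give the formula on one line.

((~a & ~d) | (~c | ~b))

  ~a = 1111111100000000
  ~d = 1010101010101010
  (~a & ~d) = 1010101000000000
  ~c = 1100110011001100
  ~b = 1111000011110000
  (~c | ~b) = 1111110011111100
  ((~a & ~d) | (~c | ~b)) = 1111111011111100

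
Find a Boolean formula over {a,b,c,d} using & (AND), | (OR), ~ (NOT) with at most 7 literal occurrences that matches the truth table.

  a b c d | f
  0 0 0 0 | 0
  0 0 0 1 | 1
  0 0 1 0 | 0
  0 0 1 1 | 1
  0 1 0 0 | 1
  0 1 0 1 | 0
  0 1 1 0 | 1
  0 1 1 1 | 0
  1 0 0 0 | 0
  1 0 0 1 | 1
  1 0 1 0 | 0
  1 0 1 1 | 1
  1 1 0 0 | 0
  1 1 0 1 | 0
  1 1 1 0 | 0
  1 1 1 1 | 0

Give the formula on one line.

((b & (~d & ~a)) | (d & ~b))

  ~d = 1010101010101010
  ~a = 1111111100000000
  (~d & ~a) = 1010101000000000
  (b & (~d & ~a)) = 0000101000000000
  ~b = 1111000011110000
  (d & ~b) = 0101000001010000
  ((b & (~d & ~a)) | (d & ~b)) = 0101101001010000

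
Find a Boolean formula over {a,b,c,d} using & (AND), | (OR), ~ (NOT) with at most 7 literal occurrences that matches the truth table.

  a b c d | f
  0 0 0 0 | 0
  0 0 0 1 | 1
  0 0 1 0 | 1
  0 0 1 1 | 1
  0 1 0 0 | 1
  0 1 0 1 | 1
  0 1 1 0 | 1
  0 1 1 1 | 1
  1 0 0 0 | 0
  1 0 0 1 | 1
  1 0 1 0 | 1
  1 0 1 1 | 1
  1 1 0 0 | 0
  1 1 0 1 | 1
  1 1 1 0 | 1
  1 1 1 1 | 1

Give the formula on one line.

  ~d = 1010101010101010
  ~c = 1100110011001100
  (~d | ~c) = 1110111011101110
  ~a = 1111111100000000
  (~a & b) = 0000111100000000
  (c | (~a & b)) = 0011111100110011
  ((~d | ~c) & (c | (~a & b))) = 0010111000100010
  (((~d | ~c) & (c | (~a & b))) | d) = 0111111101110111

(((~d | ~c) & (c | (~a & b))) | d)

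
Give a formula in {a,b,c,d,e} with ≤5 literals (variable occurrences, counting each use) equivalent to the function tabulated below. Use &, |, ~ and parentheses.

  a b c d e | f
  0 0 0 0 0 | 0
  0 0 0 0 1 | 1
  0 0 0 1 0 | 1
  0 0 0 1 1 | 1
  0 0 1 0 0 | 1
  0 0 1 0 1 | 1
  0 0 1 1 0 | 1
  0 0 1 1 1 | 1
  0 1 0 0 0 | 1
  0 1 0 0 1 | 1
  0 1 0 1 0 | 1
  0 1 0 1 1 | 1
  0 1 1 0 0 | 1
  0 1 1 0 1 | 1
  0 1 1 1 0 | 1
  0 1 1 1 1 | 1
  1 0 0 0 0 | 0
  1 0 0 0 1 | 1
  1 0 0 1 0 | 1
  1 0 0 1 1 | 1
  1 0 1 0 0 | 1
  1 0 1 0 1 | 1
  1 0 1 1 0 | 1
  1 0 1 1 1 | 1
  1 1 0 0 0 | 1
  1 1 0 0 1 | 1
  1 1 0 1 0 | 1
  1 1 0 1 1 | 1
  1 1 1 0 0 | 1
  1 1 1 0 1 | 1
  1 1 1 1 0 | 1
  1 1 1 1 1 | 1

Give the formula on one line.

((d | c) | (b | e))

  (d | c) = 00111111001111110011111100111111
  (b | e) = 01010101111111110101010111111111
  ((d | c) | (b | e)) = 01111111111111110111111111111111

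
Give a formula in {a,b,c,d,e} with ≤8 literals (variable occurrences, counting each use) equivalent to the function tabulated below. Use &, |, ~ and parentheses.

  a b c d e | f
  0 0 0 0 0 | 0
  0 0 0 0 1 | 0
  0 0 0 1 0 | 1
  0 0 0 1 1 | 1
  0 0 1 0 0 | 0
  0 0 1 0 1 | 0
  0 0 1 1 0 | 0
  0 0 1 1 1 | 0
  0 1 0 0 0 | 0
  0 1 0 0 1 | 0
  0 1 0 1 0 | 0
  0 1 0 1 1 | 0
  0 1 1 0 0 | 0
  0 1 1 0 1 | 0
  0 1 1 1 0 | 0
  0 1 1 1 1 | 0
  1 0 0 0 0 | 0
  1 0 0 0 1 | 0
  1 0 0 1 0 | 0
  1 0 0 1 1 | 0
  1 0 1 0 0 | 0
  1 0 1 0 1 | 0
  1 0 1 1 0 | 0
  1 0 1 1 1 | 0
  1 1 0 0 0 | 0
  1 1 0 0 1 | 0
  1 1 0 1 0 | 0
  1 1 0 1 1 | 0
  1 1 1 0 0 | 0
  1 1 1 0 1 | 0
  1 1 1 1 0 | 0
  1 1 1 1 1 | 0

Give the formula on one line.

  ~b = 11111111000000001111111100000000
  ~c = 11110000111100001111000011110000
  (~b & ~c) = 11110000000000001111000000000000
  ~a = 11111111111111110000000000000000
  (d & ~a) = 00110011001100110000000000000000
  (~c & (d & ~a)) = 00110000001100000000000000000000
  ((~b & ~c) & (~c & (d & ~a))) = 00110000000000000000000000000000

((~b & ~c) & (~c & (d & ~a)))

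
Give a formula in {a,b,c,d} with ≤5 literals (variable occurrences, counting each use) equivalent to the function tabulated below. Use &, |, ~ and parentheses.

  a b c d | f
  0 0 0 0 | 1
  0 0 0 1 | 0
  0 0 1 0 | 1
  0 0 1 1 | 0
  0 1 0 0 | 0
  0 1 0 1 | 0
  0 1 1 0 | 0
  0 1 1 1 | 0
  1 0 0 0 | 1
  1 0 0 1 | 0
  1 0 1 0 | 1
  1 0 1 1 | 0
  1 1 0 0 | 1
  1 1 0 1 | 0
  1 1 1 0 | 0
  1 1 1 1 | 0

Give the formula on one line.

  ~b = 1111000011110000
  (d | ~b) = 1111010111110101
  ~c = 1100110011001100
  (a & ~c) = 0000000011001100
  ((d | ~b) | (a & ~c)) = 1111010111111101
  ~d = 1010101010101010
  (((d | ~b) | (a & ~c)) & ~d) = 1010000010101000

(((d | ~b) | (a & ~c)) & ~d)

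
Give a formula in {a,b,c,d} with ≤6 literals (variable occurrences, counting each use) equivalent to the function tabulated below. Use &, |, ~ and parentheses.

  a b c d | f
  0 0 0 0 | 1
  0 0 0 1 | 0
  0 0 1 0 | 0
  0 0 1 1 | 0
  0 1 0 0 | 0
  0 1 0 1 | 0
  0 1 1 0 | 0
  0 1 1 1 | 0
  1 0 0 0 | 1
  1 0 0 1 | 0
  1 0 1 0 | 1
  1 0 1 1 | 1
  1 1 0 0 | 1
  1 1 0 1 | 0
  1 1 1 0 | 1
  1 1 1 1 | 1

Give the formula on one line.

((a | (~b & ~c)) & (c | ~d))

  ~b = 1111000011110000
  ~c = 1100110011001100
  (~b & ~c) = 1100000011000000
  (a | (~b & ~c)) = 1100000011111111
  ~d = 1010101010101010
  (c | ~d) = 1011101110111011
  ((a | (~b & ~c)) & (c | ~d)) = 1000000010111011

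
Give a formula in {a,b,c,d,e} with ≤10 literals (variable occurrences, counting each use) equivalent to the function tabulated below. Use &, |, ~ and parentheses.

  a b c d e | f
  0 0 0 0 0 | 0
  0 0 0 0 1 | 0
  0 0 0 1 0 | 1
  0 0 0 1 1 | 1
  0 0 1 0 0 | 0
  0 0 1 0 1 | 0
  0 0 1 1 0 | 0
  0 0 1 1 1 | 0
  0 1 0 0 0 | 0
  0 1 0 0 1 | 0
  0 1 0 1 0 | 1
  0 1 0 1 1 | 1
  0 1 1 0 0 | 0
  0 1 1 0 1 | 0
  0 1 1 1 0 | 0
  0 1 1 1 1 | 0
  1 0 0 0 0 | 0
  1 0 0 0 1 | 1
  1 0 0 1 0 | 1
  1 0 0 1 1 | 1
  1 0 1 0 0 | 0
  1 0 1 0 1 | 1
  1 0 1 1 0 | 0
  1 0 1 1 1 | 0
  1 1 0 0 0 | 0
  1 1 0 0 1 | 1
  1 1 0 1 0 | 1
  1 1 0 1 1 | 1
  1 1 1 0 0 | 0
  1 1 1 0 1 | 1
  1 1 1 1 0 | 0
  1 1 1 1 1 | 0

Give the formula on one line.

  (e & a) = 00000000000000000101010101010101
  ~d = 11001100110011001100110011001100
  ((e & a) & ~d) = 00000000000000000100010001000100
  ~e = 10101010101010101010101010101010
  (a | ~e) = 10101010101010101111111111111111
  ((a | ~e) & ~d) = 10001000100010001100110011001100
  ~c = 11110000111100001111000011110000
  (((a | ~e) & ~d) | ~c) = 11111000111110001111110011111100
  ((((a | ~e) & ~d) | ~c) & d) = 00110000001100000011000000110000
  (((e & a) & ~d) | ((((a | ~e) & ~d) | ~c) & d)) = 00110000001100000111010001110100

(((e & a) & ~d) | ((((a | ~e) & ~d) | ~c) & d))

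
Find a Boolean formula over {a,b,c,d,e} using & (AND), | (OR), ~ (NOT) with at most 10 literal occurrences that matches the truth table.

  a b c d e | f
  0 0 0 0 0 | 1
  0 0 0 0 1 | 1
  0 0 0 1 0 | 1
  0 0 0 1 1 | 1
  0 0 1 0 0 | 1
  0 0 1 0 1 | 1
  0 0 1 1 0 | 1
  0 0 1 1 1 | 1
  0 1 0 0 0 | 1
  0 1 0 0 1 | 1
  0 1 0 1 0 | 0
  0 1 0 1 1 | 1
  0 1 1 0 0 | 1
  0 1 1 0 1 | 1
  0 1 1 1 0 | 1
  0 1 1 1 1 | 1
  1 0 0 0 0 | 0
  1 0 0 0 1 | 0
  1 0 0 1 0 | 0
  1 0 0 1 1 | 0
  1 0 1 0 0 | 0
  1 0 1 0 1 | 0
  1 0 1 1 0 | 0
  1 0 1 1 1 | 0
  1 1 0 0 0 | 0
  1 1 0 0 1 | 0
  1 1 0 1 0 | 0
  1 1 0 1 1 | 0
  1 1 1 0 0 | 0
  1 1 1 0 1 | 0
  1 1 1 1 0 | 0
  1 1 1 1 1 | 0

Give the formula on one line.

  ~d = 11001100110011001100110011001100
  ~b = 11111111000000001111111100000000
  (~b | e) = 11111111010101011111111101010101
  ~c = 11110000111100001111000011110000
  (b & e) = 00000000010101010000000001010101
  (~c & (b & e)) = 00000000010100000000000001010000
  (c | (~c & (b & e))) = 00001111010111110000111101011111
  ((~b | e) | (c | (~c & (b & e)))) = 11111111010111111111111101011111
  (~d | ((~b | e) | (c | (~c & (b & e))))) = 11111111110111111111111111011111
  ~a = 11111111111111110000000000000000
  ((~d | ((~b | e) | (c | (~c & (b & e))))) & ~a) = 11111111110111110000000000000000

((~d | ((~b | e) | (c | (~c & (b & e))))) & ~a)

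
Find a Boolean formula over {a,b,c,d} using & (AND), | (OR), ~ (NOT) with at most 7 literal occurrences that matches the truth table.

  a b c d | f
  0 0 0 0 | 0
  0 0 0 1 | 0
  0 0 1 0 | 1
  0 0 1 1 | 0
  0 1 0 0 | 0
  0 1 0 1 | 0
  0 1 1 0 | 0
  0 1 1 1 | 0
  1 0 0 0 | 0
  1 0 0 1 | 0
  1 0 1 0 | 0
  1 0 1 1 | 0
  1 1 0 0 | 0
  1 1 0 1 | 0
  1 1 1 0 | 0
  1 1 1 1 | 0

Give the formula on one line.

  ~a = 1111111100000000
  (b & d) = 0000010100000101
  (~a | (b & d)) = 1111111100000101
  ~b = 1111000011110000
  ~d = 1010101010101010
  (a | ~d) = 1010101011111111
  (~b & (a | ~d)) = 1010000011110000
  ((~b & (a | ~d)) & c) = 0010000000110000
  ((~a | (b & d)) & ((~b & (a | ~d)) & c)) = 0010000000000000

((~a | (b & d)) & ((~b & (a | ~d)) & c))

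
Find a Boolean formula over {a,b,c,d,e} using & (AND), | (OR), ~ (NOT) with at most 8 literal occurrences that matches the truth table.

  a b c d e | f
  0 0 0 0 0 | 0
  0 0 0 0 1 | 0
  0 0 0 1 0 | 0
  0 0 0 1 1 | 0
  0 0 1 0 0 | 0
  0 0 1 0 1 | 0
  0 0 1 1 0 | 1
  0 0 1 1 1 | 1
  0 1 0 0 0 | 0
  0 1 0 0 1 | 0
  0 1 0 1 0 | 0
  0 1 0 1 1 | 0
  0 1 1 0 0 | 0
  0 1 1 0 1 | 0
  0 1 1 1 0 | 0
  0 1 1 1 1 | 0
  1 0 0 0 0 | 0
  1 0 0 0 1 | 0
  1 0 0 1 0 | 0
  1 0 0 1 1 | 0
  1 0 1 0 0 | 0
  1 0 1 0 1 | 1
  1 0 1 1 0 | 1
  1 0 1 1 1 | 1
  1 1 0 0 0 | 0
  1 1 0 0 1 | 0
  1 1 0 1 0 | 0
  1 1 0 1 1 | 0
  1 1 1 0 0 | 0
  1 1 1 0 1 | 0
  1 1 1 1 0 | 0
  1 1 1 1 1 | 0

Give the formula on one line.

  ~b = 11111111000000001111111100000000
  (d | a) = 00110011001100111111111111111111
  (~b & (d | a)) = 00110011000000001111111100000000
  (b & e) = 00000000010101010000000001010101
  (d | e) = 01110111011101110111011101110111
  ((d | e) & c) = 00000111000001110000011100000111
  ((b & e) | ((d | e) & c)) = 00000111010101110000011101010111
  ((~b & (d | a)) & ((b & e) | ((d | e) & c))) = 00000011000000000000011100000000

((~b & (d | a)) & ((b & e) | ((d | e) & c)))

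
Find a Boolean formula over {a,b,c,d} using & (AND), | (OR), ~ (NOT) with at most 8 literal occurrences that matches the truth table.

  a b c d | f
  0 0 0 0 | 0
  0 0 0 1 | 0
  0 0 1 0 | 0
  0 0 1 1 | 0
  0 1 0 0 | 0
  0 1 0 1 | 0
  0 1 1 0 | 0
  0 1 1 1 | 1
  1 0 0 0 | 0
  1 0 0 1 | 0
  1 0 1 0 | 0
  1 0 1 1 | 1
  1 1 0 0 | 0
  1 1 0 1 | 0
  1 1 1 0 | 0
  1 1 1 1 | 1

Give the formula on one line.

((c & (d | ~c)) & (b | (a | ~d)))

  ~c = 1100110011001100
  (d | ~c) = 1101110111011101
  (c & (d | ~c)) = 0001000100010001
  ~d = 1010101010101010
  (a | ~d) = 1010101011111111
  (b | (a | ~d)) = 1010111111111111
  ((c & (d | ~c)) & (b | (a | ~d))) = 0000000100010001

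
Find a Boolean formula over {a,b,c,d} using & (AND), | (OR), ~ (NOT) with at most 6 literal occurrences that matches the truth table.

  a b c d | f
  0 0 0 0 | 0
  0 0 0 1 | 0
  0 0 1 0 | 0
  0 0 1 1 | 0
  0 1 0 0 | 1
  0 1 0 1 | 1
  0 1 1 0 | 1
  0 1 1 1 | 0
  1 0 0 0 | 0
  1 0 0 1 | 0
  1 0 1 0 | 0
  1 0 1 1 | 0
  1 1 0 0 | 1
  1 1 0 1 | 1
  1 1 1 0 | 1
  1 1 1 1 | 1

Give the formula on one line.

  ~d = 1010101010101010
  ~c = 1100110011001100
  (~d | ~c) = 1110111011101110
  (a | (~d | ~c)) = 1110111011111111
  ((a | (~d | ~c)) & b) = 0000111000001111

((a | (~d | ~c)) & b)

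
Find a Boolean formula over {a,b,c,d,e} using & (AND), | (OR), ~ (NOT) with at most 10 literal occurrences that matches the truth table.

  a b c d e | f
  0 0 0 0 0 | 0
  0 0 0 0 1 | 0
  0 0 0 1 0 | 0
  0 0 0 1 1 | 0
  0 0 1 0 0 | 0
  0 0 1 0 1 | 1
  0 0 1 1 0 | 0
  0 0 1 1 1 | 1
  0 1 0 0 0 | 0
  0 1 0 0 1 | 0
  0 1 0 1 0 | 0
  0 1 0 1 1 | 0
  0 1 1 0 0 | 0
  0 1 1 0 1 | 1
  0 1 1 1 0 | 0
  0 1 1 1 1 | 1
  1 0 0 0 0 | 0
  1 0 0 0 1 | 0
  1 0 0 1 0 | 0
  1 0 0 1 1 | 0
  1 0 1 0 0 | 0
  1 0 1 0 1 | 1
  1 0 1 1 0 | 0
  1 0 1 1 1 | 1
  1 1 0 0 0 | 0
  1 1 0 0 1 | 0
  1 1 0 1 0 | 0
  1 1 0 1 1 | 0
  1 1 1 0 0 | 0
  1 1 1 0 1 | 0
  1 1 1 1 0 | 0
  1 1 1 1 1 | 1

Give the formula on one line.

  ~e = 10101010101010101010101010101010
  ~a = 11111111111111110000000000000000
  (~a | d) = 11111111111111110011001100110011
  ~b = 11111111000000001111111100000000
  (~b | d) = 11111111001100111111111100110011
  ((~a | d) | (~b | d)) = 11111111111111111111111100110011
  (~e | ((~a | d) | (~b | d))) = 11111111111111111111111110111011
  (e & c) = 00000101000001010000010100000101
  ((~e | ((~a | d) | (~b | d))) & (e & c)) = 00000101000001010000010100000001

((~e | ((~a | d) | (~b | d))) & (e & c))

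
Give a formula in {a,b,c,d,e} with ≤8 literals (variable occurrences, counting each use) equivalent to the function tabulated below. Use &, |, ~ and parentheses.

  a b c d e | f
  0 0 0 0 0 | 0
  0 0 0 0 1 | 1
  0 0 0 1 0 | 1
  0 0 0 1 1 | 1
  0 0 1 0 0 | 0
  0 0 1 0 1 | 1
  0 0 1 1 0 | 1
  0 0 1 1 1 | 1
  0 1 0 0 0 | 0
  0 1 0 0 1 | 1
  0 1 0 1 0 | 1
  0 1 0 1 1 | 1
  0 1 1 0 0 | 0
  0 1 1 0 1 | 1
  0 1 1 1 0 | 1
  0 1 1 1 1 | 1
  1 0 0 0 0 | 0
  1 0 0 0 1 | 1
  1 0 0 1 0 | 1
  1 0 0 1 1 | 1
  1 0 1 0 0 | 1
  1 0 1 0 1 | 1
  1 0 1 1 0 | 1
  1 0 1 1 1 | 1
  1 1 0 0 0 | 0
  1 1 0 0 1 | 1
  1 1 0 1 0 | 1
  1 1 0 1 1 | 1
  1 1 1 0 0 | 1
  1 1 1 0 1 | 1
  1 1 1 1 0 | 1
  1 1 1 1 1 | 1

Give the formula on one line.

(d | (((a & d) | e) | (a & c)))

  (a & d) = 00000000000000000011001100110011
  ((a & d) | e) = 01010101010101010111011101110111
  (a & c) = 00000000000000000000111100001111
  (((a & d) | e) | (a & c)) = 01010101010101010111111101111111
  (d | (((a & d) | e) | (a & c))) = 01110111011101110111111101111111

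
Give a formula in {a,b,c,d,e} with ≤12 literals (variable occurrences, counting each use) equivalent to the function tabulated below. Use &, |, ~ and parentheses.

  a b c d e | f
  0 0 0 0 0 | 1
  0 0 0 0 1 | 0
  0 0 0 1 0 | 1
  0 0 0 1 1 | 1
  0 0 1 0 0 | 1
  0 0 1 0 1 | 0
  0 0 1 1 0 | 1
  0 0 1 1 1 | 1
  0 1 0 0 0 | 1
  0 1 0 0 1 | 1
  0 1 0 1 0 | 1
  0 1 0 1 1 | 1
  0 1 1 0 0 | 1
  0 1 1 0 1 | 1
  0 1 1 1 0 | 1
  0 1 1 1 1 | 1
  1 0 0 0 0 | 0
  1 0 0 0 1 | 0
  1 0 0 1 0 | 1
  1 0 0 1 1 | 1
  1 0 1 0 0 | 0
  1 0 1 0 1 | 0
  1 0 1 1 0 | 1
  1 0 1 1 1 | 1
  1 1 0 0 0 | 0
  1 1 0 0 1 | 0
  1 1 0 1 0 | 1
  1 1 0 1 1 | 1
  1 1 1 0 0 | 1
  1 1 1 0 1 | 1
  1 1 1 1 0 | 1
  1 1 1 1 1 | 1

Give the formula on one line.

(((~a | e) & ~e) | ((b | d) & ((c | ~a) | (d & a))))

  ~a = 11111111111111110000000000000000
  (~a | e) = 11111111111111110101010101010101
  ~e = 10101010101010101010101010101010
  ((~a | e) & ~e) = 10101010101010100000000000000000
  (b | d) = 00110011111111110011001111111111
  (c | ~a) = 11111111111111110000111100001111
  (d & a) = 00000000000000000011001100110011
  ((c | ~a) | (d & a)) = 11111111111111110011111100111111
  ((b | d) & ((c | ~a) | (d & a))) = 00110011111111110011001100111111
  (((~a | e) & ~e) | ((b | d) & ((c | ~a) | (d & a)))) = 10111011111111110011001100111111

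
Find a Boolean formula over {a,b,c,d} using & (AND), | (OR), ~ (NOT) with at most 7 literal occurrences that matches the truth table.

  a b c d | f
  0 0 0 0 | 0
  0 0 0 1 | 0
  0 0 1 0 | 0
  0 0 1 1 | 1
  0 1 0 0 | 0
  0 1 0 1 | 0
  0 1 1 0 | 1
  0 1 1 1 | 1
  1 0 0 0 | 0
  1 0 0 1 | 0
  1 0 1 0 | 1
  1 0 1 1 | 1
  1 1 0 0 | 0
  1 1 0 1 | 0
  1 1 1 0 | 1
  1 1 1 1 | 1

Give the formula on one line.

  (b | a) = 0000111111111111
  ~b = 1111000011110000
  (~b & d) = 0101000001010000
  ((b | a) | (~b & d)) = 0101111111111111
  (((b | a) | (~b & d)) & c) = 0001001100110011

(((b | a) | (~b & d)) & c)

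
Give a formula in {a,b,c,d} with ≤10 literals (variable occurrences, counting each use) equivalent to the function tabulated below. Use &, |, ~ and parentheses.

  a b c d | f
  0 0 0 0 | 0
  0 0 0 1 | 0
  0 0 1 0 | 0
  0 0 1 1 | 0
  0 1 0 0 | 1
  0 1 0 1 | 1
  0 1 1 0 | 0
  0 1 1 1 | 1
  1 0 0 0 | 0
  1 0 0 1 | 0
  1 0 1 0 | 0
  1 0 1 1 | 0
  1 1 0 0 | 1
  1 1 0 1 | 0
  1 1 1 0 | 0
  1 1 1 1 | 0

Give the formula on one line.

(((b | c) & (~d | (~a & (b | ~c)))) & (d | ~c))

  (b | c) = 0011111100111111
  ~d = 1010101010101010
  ~a = 1111111100000000
  ~c = 1100110011001100
  (b | ~c) = 1100111111001111
  (~a & (b | ~c)) = 1100111100000000
  (~d | (~a & (b | ~c))) = 1110111110101010
  ((b | c) & (~d | (~a & (b | ~c)))) = 0010111100101010
  (d | ~c) = 1101110111011101
  (((b | c) & (~d | (~a & (b | ~c)))) & (d | ~c)) = 0000110100001000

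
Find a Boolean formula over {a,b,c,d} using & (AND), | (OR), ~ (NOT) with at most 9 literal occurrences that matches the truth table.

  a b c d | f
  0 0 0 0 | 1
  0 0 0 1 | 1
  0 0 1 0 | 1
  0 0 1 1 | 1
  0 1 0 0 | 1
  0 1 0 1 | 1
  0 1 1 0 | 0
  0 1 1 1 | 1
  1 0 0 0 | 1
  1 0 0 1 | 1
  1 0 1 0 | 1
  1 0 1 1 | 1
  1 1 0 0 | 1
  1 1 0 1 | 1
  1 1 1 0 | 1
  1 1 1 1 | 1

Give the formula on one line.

  ~c = 1100110011001100
  (~c | d) = 1101110111011101
  (a | (~c | d)) = 1101110111111111
  ~b = 1111000011110000
  (b & d) = 0000010100000101
  ~a = 1111111100000000
  ~d = 1010101010101010
  (~a & ~d) = 1010101000000000
  ((b & d) | (~a & ~d)) = 1010111100000101
  (~b & ((b & d) | (~a & ~d))) = 1010000000000000
  ((a | (~c | d)) | (~b & ((b & d) | (~a & ~d)))) = 1111110111111111

((a | (~c | d)) | (~b & ((b & d) | (~a & ~d))))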